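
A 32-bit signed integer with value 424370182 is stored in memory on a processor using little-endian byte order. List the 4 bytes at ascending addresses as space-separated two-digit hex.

06 60 4B 19

424370182 in hexadecimal, padded to 32 bits, is 0x194B6006.
Split into bytes (most-significant first): 19 4B 60 06.
Little-endian: lowest address holds the least-significant byte.
So at ascending addresses the bytes are 06 60 4B 19.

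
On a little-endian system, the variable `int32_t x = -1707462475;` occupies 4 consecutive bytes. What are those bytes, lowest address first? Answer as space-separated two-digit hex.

Two's complement of -1707462475 in 32 bits: 1707462475 = 0x65C5CF4B; invert → 0x9A3A30B4; add 1 → 0x9A3A30B5.
Split into bytes (most-significant first): 9A 3A 30 B5.
Little-endian stores the least-significant byte at the lowest address.
So at ascending addresses the bytes are B5 30 3A 9A.

B5 30 3A 9A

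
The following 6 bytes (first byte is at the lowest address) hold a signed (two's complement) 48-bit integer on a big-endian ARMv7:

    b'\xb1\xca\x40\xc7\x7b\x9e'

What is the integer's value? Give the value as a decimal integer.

-85992748385378

Big-endian: lowest address holds the most-significant byte.
The bytes are already most-significant first: 0xB1CA40C77B9E.
Top bit is set, so as a signed 48-bit value this is 0xB1CA40C77B9E − 2^48 = -85992748385378.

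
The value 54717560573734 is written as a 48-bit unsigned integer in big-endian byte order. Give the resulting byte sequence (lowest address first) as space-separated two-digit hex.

31 C3 EC C2 CF 26

54717560573734 in hexadecimal, padded to 48 bits, is 0x31C3ECC2CF26.
Split into bytes (most-significant first): 31 C3 EC C2 CF 26.
Big-endian stores the most-significant byte at the lowest address.
So the memory order matches the most-significant-first order: 31 C3 EC C2 CF 26.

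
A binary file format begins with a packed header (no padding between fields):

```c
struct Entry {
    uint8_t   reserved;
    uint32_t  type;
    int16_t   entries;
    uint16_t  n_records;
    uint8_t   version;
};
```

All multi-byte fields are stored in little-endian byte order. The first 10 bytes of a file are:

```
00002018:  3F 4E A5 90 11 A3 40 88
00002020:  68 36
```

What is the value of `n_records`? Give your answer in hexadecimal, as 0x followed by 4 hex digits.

0x6888

`n_records` follows `reserved` (1 B), `type` (4 B), `entries` (2 B), so it starts at offset 1 + 4 + 2 = 7 and occupies 2 bytes.
Bytes at offsets 7..8: 88 68.
Little-endian: lowest address holds the least-significant byte.
Reassemble most-significant byte first: 68 88 → 0x6888.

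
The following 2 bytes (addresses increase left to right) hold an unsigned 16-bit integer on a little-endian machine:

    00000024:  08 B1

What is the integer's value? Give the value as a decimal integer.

Little-endian stores the least-significant byte at the lowest address.
Reassemble most-significant byte first: B1 08 → 0xB108.
0xB108 = 45320.

45320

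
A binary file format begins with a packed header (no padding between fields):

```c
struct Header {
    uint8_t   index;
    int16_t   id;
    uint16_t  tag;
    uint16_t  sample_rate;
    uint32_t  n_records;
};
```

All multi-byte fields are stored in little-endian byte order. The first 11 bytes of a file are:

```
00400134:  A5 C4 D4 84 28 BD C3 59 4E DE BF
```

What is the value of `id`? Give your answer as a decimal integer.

-11068

`id` follows `index` (1 byte), so it starts at byte offset 1 and occupies 2 bytes.
Bytes at offsets 1..2: C4 D4.
Little-endian: lowest address holds the least-significant byte.
Reassemble most-significant byte first: D4 C4 → 0xD4C4.
Top bit is set, so as a signed 16-bit value this is 0xD4C4 − 2^16 = -11068.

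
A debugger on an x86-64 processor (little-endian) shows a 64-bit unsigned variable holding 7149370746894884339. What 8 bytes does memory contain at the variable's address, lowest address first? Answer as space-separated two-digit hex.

F3 1D 3D B8 D0 AA 37 63

7149370746894884339 in hexadecimal, padded to 64 bits, is 0x6337AAD0B83D1DF3.
Split into bytes (most-significant first): 63 37 AA D0 B8 3D 1D F3.
Little-endian: lowest address holds the least-significant byte.
So at ascending addresses the bytes are F3 1D 3D B8 D0 AA 37 63.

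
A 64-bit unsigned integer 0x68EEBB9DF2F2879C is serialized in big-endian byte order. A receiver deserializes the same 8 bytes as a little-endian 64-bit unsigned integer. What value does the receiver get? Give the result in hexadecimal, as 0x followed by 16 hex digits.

0x9C87F2F29DBBEE68

Stored big-endian, the bytes at ascending addresses are 68 EE BB 9D F2 F2 87 9C.
Read back as little-endian, the first byte is least significant, giving 0x9C87F2F29DBBEE68.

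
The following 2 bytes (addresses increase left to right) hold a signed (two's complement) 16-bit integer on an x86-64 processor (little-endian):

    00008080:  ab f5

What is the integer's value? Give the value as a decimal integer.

-2645

Little-endian: lowest address holds the least-significant byte.
Reassemble most-significant byte first: F5 AB → 0xF5AB.
Top bit is set, so as a signed 16-bit value this is 0xF5AB − 2^16 = -2645.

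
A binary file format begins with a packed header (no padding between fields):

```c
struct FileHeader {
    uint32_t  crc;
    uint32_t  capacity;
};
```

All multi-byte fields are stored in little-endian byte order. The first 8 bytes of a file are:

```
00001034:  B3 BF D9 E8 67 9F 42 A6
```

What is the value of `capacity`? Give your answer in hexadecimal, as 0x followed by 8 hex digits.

`capacity` follows `crc` (4 bytes), so it starts at byte offset 4 and occupies 4 bytes.
Bytes at offsets 4..7: 67 9F 42 A6.
Little-endian: lowest address holds the least-significant byte.
Reassemble most-significant byte first: A6 42 9F 67 → 0xA6429F67.

0xA6429F67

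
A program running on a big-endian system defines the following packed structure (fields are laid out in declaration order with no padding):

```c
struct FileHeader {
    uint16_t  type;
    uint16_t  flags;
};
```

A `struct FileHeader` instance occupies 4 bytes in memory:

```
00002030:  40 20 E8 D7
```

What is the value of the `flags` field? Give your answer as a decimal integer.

59607

`flags` follows `type` (2 bytes), so it starts at byte offset 2 and occupies 2 bytes.
Bytes at offsets 2..3: E8 D7.
Big-endian: lowest address holds the most-significant byte.
The bytes are already most-significant first: 0xE8D7.
0xE8D7 = 59607.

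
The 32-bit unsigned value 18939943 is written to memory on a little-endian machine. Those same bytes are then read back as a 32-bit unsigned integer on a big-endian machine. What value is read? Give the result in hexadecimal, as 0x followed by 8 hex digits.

18939943 in 32-bit hexadecimal is 0x01210027.
Stored little-endian, the bytes at ascending addresses are 27 00 21 01.
Read back as big-endian, the last byte is least significant, giving 0x27002101.

0x27002101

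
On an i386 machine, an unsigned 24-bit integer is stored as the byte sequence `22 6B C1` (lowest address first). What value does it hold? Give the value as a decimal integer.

12675874

In little-endian order the low byte comes first in memory.
Reassemble most-significant byte first: C1 6B 22 → 0xC16B22.
0xC16B22 = 12675874.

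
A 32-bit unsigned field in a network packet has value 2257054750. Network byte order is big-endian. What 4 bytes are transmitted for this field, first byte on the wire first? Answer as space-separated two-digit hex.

2257054750 in hexadecimal, padded to 32 bits, is 0x8687EC1E.
Split into bytes (most-significant first): 86 87 EC 1E.
In big-endian order the high byte comes first in memory.
So the memory order matches the most-significant-first order: 86 87 EC 1E.

86 87 EC 1E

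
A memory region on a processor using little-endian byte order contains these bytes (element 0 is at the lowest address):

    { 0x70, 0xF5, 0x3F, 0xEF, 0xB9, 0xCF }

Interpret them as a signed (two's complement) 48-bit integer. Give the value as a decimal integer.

In little-endian order the low byte comes first in memory.
Reassemble most-significant byte first: CF B9 EF 3F F5 70 → 0xCFB9EF3FF570.
Top bit is set, so as a signed 48-bit value this is 0xCFB9EF3FF570 − 2^48 = -53077486865040.

-53077486865040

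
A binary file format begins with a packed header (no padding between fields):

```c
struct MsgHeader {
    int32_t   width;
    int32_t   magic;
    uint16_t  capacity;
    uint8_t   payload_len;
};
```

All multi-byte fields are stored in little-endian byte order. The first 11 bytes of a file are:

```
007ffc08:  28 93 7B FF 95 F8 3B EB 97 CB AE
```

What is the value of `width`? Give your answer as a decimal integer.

-8678616

`width` is the first field, at byte offset 0, occupying 4 bytes.
Bytes at offsets 0..3: 28 93 7B FF.
Little-endian stores the least-significant byte at the lowest address.
Reassemble most-significant byte first: FF 7B 93 28 → 0xFF7B9328.
Top bit is set, so as a signed 32-bit value this is 0xFF7B9328 − 2^32 = -8678616.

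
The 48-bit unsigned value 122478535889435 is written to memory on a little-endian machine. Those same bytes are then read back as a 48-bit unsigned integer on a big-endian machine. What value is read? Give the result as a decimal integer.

30591437333615

122478535889435 in 48-bit hexadecimal is 0x6F64C19FD21B.
Stored little-endian, the bytes at ascending addresses are 1B D2 9F C1 64 6F.
Read back as big-endian, the last byte is least significant, giving 0x1BD29FC1646F.
0x1BD29FC1646F = 30591437333615.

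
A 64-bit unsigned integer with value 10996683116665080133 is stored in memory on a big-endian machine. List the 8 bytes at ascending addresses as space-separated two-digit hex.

98 9C 11 08 1C 5B 89 45

10996683116665080133 in hexadecimal, padded to 64 bits, is 0x989C11081C5B8945.
Split into bytes (most-significant first): 98 9C 11 08 1C 5B 89 45.
Big-endian: lowest address holds the most-significant byte.
So the memory order matches the most-significant-first order: 98 9C 11 08 1C 5B 89 45.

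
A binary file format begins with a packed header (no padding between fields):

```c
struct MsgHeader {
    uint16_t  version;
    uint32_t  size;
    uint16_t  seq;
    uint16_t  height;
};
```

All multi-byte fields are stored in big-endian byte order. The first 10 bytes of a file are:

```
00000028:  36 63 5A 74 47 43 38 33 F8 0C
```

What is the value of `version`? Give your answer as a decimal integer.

`version` is the first field, at byte offset 0, occupying 2 bytes.
Bytes at offsets 0..1: 36 63.
Big-endian: lowest address holds the most-significant byte.
The bytes are already most-significant first: 0x3663.
0x3663 = 13923.

13923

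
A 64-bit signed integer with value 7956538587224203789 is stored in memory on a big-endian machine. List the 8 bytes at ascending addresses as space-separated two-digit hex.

7956538587224203789 in hexadecimal, padded to 64 bits, is 0x6E6B4DB0852FE20D.
Split into bytes (most-significant first): 6E 6B 4D B0 85 2F E2 0D.
In big-endian order the high byte comes first in memory.
So the memory order matches the most-significant-first order: 6E 6B 4D B0 85 2F E2 0D.

6E 6B 4D B0 85 2F E2 0D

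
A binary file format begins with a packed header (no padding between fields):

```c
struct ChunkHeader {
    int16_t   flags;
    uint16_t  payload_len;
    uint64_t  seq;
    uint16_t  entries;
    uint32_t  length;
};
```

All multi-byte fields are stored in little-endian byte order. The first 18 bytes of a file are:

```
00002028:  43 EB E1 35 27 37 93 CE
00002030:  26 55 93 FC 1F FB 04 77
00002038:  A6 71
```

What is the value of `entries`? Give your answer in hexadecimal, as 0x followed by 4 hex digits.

`entries` follows `flags` (2 B), `payload_len` (2 B), `seq` (8 B), so it starts at offset 2 + 2 + 8 = 12 and occupies 2 bytes.
Bytes at offsets 12..13: 1F FB.
Little-endian stores the least-significant byte at the lowest address.
Reassemble most-significant byte first: FB 1F → 0xFB1F.

0xFB1F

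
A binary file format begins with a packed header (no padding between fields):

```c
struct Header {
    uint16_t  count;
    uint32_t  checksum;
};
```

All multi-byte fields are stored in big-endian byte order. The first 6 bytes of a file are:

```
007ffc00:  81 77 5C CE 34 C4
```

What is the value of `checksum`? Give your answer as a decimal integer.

`checksum` follows `count` (2 bytes), so it starts at byte offset 2 and occupies 4 bytes.
Bytes at offsets 2..5: 5C CE 34 C4.
In big-endian order the high byte comes first in memory.
The bytes are already most-significant first: 0x5CCE34C4.
0x5CCE34C4 = 1557017796.

1557017796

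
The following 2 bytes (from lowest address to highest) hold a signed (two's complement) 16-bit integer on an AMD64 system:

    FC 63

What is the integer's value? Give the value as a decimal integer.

Little-endian: lowest address holds the least-significant byte.
Reassemble most-significant byte first: 63 FC → 0x63FC.
0x63FC = 25596.

25596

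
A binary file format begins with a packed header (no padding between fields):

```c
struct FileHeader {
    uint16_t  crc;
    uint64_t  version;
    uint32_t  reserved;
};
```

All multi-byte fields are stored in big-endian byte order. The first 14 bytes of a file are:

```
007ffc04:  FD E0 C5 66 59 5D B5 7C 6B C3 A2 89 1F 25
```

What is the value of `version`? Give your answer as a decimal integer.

14224154732107951043

`version` follows `crc` (2 bytes), so it starts at byte offset 2 and occupies 8 bytes.
Bytes at offsets 2..9: C5 66 59 5D B5 7C 6B C3.
Big-endian: lowest address holds the most-significant byte.
The bytes are already most-significant first: 0xC566595DB57C6BC3.
0xC566595DB57C6BC3 = 14224154732107951043.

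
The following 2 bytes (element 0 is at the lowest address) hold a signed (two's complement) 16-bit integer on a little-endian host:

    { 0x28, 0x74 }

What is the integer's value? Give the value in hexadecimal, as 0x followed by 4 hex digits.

0x7428

Little-endian stores the least-significant byte at the lowest address.
Reassemble most-significant byte first: 74 28 → 0x7428.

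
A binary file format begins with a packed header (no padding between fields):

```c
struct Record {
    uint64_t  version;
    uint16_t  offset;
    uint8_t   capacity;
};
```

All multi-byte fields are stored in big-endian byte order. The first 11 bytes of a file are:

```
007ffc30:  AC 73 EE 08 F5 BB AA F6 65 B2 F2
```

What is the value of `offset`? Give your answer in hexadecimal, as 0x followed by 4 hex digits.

0x65B2

`offset` follows `version` (8 bytes), so it starts at byte offset 8 and occupies 2 bytes.
Bytes at offsets 8..9: 65 B2.
In big-endian order the high byte comes first in memory.
The bytes are already most-significant first: 0x65B2.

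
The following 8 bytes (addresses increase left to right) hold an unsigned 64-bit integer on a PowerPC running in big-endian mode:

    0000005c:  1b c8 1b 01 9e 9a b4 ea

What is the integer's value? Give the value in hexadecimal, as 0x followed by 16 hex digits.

Big-endian stores the most-significant byte at the lowest address.
The bytes are already most-significant first: 0x1BC81B019E9AB4EA.

0x1BC81B019E9AB4EA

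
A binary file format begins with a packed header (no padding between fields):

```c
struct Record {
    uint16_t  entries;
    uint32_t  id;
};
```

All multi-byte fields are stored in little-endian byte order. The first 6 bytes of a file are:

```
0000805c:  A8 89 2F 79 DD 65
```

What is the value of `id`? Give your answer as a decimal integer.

`id` follows `entries` (2 bytes), so it starts at byte offset 2 and occupies 4 bytes.
Bytes at offsets 2..5: 2F 79 DD 65.
In little-endian order the low byte comes first in memory.
Reassemble most-significant byte first: 65 DD 79 2F → 0x65DD792F.
0x65DD792F = 1709013295.

1709013295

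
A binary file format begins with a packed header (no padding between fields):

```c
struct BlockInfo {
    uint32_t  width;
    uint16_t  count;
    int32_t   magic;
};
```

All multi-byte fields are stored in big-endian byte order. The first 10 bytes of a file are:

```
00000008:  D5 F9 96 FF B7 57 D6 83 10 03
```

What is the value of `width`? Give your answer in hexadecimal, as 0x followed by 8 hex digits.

`width` is the first field, at byte offset 0, occupying 4 bytes.
Bytes at offsets 0..3: D5 F9 96 FF.
Big-endian stores the most-significant byte at the lowest address.
The bytes are already most-significant first: 0xD5F996FF.

0xD5F996FF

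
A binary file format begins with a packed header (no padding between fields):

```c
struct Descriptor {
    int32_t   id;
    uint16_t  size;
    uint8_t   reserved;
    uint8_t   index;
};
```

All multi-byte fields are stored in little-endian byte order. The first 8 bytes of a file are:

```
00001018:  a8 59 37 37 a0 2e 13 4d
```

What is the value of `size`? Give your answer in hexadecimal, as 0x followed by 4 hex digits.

`size` follows `id` (4 bytes), so it starts at byte offset 4 and occupies 2 bytes.
Bytes at offsets 4..5: A0 2E.
In little-endian order the low byte comes first in memory.
Reassemble most-significant byte first: 2E A0 → 0x2EA0.

0x2EA0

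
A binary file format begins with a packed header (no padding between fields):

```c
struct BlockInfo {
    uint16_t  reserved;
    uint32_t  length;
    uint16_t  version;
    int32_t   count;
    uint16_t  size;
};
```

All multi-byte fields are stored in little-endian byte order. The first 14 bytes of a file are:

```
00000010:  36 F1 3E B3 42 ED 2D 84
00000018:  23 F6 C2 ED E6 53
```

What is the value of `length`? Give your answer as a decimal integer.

3980571454

`length` follows `reserved` (2 bytes), so it starts at byte offset 2 and occupies 4 bytes.
Bytes at offsets 2..5: 3E B3 42 ED.
Little-endian: lowest address holds the least-significant byte.
Reassemble most-significant byte first: ED 42 B3 3E → 0xED42B33E.
0xED42B33E = 3980571454.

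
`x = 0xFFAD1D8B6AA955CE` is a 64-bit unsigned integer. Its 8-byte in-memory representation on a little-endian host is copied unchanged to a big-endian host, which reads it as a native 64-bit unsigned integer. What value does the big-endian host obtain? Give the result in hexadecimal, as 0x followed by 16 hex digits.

0xCE55A96A8B1DADFF

Stored little-endian, the bytes at ascending addresses are CE 55 A9 6A 8B 1D AD FF.
Read back as big-endian, the last byte is least significant, giving 0xCE55A96A8B1DADFF.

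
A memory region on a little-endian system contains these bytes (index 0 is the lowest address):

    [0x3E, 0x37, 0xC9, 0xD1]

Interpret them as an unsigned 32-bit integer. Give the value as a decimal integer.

Little-endian: lowest address holds the least-significant byte.
Reassemble most-significant byte first: D1 C9 37 3E → 0xD1C9373E.
0xD1C9373E = 3519625022.

3519625022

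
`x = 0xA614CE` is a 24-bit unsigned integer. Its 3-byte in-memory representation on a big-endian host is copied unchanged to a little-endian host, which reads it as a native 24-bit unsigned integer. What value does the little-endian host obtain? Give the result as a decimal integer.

13505702

Stored big-endian, the bytes at ascending addresses are A6 14 CE.
Read back as little-endian, the first byte is least significant, giving 0xCE14A6.
0xCE14A6 = 13505702.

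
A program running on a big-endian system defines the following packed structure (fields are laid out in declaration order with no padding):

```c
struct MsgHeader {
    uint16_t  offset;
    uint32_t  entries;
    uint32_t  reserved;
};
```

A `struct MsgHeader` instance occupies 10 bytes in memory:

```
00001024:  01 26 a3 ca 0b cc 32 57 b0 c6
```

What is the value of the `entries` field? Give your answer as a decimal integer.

2747927500

`entries` follows `offset` (2 bytes), so it starts at byte offset 2 and occupies 4 bytes.
Bytes at offsets 2..5: A3 CA 0B CC.
Big-endian stores the most-significant byte at the lowest address.
The bytes are already most-significant first: 0xA3CA0BCC.
0xA3CA0BCC = 2747927500.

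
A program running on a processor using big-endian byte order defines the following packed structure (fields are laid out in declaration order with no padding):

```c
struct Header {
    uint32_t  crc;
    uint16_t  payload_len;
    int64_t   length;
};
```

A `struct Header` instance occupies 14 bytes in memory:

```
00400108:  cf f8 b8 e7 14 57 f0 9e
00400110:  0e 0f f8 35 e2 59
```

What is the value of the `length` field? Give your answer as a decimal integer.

-1108432996534984103

`length` follows `crc` (4 B), `payload_len` (2 B), so it starts at offset 4 + 2 = 6 and occupies 8 bytes.
Bytes at offsets 6..13: F0 9E 0E 0F F8 35 E2 59.
Big-endian stores the most-significant byte at the lowest address.
The bytes are already most-significant first: 0xF09E0E0FF835E259.
Top bit is set, so as a signed 64-bit value this is 0xF09E0E0FF835E259 − 2^64 = -1108432996534984103.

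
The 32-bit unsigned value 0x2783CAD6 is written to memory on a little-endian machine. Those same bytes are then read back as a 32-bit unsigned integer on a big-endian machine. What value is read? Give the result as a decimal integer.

Stored little-endian, the bytes at ascending addresses are D6 CA 83 27.
Read back as big-endian, the last byte is least significant, giving 0xD6CA8327.
0xD6CA8327 = 3603596071.

3603596071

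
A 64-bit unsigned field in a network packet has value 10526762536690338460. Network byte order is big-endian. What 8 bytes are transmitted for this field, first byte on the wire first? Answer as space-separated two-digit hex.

10526762536690338460 in hexadecimal, padded to 64 bits, is 0x921692C102514A9C.
Split into bytes (most-significant first): 92 16 92 C1 02 51 4A 9C.
Big-endian stores the most-significant byte at the lowest address.
So the memory order matches the most-significant-first order: 92 16 92 C1 02 51 4A 9C.

92 16 92 C1 02 51 4A 9C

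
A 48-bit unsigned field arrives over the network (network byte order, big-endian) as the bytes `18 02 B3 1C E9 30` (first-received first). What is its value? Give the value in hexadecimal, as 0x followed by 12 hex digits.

0x1802B31CE930

In big-endian order the high byte comes first in memory.
The bytes are already most-significant first: 0x1802B31CE930.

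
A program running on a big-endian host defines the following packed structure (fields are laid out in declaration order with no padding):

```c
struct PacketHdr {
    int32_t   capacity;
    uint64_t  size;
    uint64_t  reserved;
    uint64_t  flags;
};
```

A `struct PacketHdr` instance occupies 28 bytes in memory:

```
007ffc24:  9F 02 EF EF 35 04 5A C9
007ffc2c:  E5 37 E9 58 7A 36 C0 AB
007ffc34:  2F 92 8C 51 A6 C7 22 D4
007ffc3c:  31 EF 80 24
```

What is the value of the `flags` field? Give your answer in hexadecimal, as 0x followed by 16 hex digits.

`flags` follows `capacity` (4 B), `size` (8 B), `reserved` (8 B), so it starts at offset 4 + 8 + 8 = 20 and occupies 8 bytes.
Bytes at offsets 20..27: A6 C7 22 D4 31 EF 80 24.
In big-endian order the high byte comes first in memory.
The bytes are already most-significant first: 0xA6C722D431EF8024.

0xA6C722D431EF8024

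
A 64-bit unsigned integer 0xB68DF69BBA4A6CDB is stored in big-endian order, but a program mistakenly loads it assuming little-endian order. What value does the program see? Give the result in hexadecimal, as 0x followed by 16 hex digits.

Stored big-endian, the bytes at ascending addresses are B6 8D F6 9B BA 4A 6C DB.
Read back as little-endian, the first byte is least significant, giving 0xDB6C4ABA9BF68DB6.

0xDB6C4ABA9BF68DB6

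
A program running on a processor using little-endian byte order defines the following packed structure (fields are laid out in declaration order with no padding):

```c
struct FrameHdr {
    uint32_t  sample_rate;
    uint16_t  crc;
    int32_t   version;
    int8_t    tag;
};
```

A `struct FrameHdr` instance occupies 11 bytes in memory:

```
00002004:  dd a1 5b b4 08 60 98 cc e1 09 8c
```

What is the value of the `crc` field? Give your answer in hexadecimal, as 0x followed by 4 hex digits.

0x6008

`crc` follows `sample_rate` (4 bytes), so it starts at byte offset 4 and occupies 2 bytes.
Bytes at offsets 4..5: 08 60.
Little-endian: lowest address holds the least-significant byte.
Reassemble most-significant byte first: 60 08 → 0x6008.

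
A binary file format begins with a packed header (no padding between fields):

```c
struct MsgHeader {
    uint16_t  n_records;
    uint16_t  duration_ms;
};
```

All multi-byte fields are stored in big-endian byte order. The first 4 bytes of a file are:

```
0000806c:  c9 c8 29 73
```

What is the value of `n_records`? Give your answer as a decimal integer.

51656

`n_records` is the first field, at byte offset 0, occupying 2 bytes.
Bytes at offsets 0..1: C9 C8.
Big-endian stores the most-significant byte at the lowest address.
The bytes are already most-significant first: 0xC9C8.
0xC9C8 = 51656.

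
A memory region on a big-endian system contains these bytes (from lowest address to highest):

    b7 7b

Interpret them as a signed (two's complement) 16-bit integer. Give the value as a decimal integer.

Big-endian: lowest address holds the most-significant byte.
The bytes are already most-significant first: 0xB77B.
Top bit is set, so as a signed 16-bit value this is 0xB77B − 2^16 = -18565.

-18565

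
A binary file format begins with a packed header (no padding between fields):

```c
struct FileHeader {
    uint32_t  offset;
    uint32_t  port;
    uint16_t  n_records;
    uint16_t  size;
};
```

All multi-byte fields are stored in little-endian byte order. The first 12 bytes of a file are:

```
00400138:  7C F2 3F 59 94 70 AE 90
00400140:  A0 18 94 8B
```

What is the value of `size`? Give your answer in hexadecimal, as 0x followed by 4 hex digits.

0x8B94

`size` follows `offset` (4 B), `port` (4 B), `n_records` (2 B), so it starts at offset 4 + 4 + 2 = 10 and occupies 2 bytes.
Bytes at offsets 10..11: 94 8B.
In little-endian order the low byte comes first in memory.
Reassemble most-significant byte first: 8B 94 → 0x8B94.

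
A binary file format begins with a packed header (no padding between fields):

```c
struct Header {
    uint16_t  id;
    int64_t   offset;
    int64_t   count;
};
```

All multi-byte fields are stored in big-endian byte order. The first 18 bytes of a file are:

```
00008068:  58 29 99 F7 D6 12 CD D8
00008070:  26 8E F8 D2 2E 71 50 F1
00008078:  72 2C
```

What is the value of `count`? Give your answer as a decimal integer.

-517299942970002900

`count` follows `id` (2 B), `offset` (8 B), so it starts at offset 2 + 8 = 10 and occupies 8 bytes.
Bytes at offsets 10..17: F8 D2 2E 71 50 F1 72 2C.
Big-endian: lowest address holds the most-significant byte.
The bytes are already most-significant first: 0xF8D22E7150F1722C.
Top bit is set, so as a signed 64-bit value this is 0xF8D22E7150F1722C − 2^64 = -517299942970002900.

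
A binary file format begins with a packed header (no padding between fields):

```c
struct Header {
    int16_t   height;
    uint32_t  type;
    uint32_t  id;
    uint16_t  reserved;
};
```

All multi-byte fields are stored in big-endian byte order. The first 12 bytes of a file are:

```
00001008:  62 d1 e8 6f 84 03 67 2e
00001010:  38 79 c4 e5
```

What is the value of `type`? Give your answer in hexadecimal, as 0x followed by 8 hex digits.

0xE86F8403

`type` follows `height` (2 bytes), so it starts at byte offset 2 and occupies 4 bytes.
Bytes at offsets 2..5: E8 6F 84 03.
In big-endian order the high byte comes first in memory.
The bytes are already most-significant first: 0xE86F8403.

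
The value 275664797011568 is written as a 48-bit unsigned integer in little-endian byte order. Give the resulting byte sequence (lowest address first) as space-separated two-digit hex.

275664797011568 in hexadecimal, padded to 48 bits, is 0xFAB7364D8E70.
Split into bytes (most-significant first): FA B7 36 4D 8E 70.
In little-endian order the low byte comes first in memory.
So at ascending addresses the bytes are 70 8E 4D 36 B7 FA.

70 8E 4D 36 B7 FA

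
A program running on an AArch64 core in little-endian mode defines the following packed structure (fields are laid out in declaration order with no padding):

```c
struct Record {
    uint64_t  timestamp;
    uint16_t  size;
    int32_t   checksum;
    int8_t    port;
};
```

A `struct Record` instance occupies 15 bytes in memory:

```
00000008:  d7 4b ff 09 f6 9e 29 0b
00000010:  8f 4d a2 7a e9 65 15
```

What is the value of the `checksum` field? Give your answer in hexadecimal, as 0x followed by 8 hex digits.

0x65E97AA2

`checksum` follows `timestamp` (8 B), `size` (2 B), so it starts at offset 8 + 2 = 10 and occupies 4 bytes.
Bytes at offsets 10..13: A2 7A E9 65.
Little-endian stores the least-significant byte at the lowest address.
Reassemble most-significant byte first: 65 E9 7A A2 → 0x65E97AA2.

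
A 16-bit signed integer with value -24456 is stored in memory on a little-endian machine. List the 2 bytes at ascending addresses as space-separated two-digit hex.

78 A0

Two's complement of -24456 in 16 bits: 24456 = 0x5F88; invert → 0xA077; add 1 → 0xA078.
Split into bytes (most-significant first): A0 78.
Little-endian: lowest address holds the least-significant byte.
So at ascending addresses the bytes are 78 A0.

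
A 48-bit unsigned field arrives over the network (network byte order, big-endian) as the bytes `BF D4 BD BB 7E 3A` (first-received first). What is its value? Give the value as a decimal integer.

Big-endian: lowest address holds the most-significant byte.
The bytes are already most-significant first: 0xBFD4BDBB7E3A.
0xBFD4BDBB7E3A = 210920437153338.

210920437153338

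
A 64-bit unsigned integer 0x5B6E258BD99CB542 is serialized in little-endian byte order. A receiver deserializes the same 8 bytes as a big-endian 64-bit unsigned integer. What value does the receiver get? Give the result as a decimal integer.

4806920635444194907

Stored little-endian, the bytes at ascending addresses are 42 B5 9C D9 8B 25 6E 5B.
Read back as big-endian, the last byte is least significant, giving 0x42B59CD98B256E5B.
0x42B59CD98B256E5B = 4806920635444194907.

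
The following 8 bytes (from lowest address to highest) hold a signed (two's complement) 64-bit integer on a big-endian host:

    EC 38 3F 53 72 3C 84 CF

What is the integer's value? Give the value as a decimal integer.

Big-endian stores the most-significant byte at the lowest address.
The bytes are already most-significant first: 0xEC383F53723C84CF.
Top bit is set, so as a signed 64-bit value this is 0xEC383F53723C84CF − 2^64 = -1425319654431357745.

-1425319654431357745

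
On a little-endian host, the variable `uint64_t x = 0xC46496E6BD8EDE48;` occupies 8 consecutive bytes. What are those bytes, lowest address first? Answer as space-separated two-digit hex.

Split into bytes (most-significant first): C4 64 96 E6 BD 8E DE 48.
Little-endian stores the least-significant byte at the lowest address.
So at ascending addresses the bytes are 48 DE 8E BD E6 96 64 C4.

48 DE 8E BD E6 96 64 C4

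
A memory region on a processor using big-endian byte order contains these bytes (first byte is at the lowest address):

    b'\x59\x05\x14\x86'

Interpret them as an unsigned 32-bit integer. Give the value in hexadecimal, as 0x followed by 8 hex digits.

0x59051486

In big-endian order the high byte comes first in memory.
The bytes are already most-significant first: 0x59051486.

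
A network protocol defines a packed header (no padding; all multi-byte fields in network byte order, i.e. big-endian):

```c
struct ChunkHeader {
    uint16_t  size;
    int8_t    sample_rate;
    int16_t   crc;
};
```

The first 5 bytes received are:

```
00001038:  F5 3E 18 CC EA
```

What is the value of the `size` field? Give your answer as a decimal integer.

`size` is the first field, at byte offset 0, occupying 2 bytes.
Bytes at offsets 0..1: F5 3E.
In big-endian order the high byte comes first in memory.
The bytes are already most-significant first: 0xF53E.
0xF53E = 62782.

62782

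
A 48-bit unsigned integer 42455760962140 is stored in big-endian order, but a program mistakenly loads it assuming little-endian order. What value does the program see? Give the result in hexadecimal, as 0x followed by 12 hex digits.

42455760962140 in 48-bit hexadecimal is 0x269D008D025C.
Stored big-endian, the bytes at ascending addresses are 26 9D 00 8D 02 5C.
Read back as little-endian, the first byte is least significant, giving 0x5C028D009D26.

0x5C028D009D26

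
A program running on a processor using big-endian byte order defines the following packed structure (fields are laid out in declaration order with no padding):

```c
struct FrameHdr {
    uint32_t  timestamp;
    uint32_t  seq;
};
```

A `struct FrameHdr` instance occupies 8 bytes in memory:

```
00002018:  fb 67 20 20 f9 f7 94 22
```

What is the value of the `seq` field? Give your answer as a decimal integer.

4193752098

`seq` follows `timestamp` (4 bytes), so it starts at byte offset 4 and occupies 4 bytes.
Bytes at offsets 4..7: F9 F7 94 22.
Big-endian stores the most-significant byte at the lowest address.
The bytes are already most-significant first: 0xF9F79422.
0xF9F79422 = 4193752098.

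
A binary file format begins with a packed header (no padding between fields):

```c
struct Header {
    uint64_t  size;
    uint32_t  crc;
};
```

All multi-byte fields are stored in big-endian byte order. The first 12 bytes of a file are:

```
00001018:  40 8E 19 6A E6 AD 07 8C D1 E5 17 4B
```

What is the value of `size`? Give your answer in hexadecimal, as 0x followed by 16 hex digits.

`size` is the first field, at byte offset 0, occupying 8 bytes.
Bytes at offsets 0..7: 40 8E 19 6A E6 AD 07 8C.
In big-endian order the high byte comes first in memory.
The bytes are already most-significant first: 0x408E196AE6AD078C.

0x408E196AE6AD078C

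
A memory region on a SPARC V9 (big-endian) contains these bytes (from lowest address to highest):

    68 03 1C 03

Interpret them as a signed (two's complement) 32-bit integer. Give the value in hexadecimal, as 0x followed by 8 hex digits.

0x68031C03

Big-endian stores the most-significant byte at the lowest address.
The bytes are already most-significant first: 0x68031C03.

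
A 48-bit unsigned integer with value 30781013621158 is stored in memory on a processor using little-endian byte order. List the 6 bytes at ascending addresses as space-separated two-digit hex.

30781013621158 in hexadecimal, padded to 48 bits, is 0x1BFEC361F9A6.
Split into bytes (most-significant first): 1B FE C3 61 F9 A6.
Little-endian: lowest address holds the least-significant byte.
So at ascending addresses the bytes are A6 F9 61 C3 FE 1B.

A6 F9 61 C3 FE 1B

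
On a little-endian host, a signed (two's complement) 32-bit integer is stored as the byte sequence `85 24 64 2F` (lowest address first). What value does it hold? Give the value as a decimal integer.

795092101

Little-endian stores the least-significant byte at the lowest address.
Reassemble most-significant byte first: 2F 64 24 85 → 0x2F642485.
0x2F642485 = 795092101.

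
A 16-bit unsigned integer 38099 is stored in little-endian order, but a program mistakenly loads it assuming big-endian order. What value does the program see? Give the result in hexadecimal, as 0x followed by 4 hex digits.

38099 in 16-bit hexadecimal is 0x94D3.
Stored little-endian, the bytes at ascending addresses are D3 94.
Read back as big-endian, the last byte is least significant, giving 0xD394.

0xD394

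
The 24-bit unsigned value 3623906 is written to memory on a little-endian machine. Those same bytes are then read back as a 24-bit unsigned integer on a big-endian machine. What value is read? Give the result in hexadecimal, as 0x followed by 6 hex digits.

0xE24B37

3623906 in 24-bit hexadecimal is 0x374BE2.
Stored little-endian, the bytes at ascending addresses are E2 4B 37.
Read back as big-endian, the last byte is least significant, giving 0xE24B37.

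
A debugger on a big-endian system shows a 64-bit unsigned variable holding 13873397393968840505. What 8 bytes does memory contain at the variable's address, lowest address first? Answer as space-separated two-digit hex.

13873397393968840505 in hexadecimal, padded to 64 bits, is 0xC088356CE757BF39.
Split into bytes (most-significant first): C0 88 35 6C E7 57 BF 39.
In big-endian order the high byte comes first in memory.
So the memory order matches the most-significant-first order: C0 88 35 6C E7 57 BF 39.

C0 88 35 6C E7 57 BF 39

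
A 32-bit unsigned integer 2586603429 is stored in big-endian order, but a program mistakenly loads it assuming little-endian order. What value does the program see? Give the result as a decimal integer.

2775526554

2586603429 in 32-bit hexadecimal is 0x9A2C6FA5.
Stored big-endian, the bytes at ascending addresses are 9A 2C 6F A5.
Read back as little-endian, the first byte is least significant, giving 0xA56F2C9A.
0xA56F2C9A = 2775526554.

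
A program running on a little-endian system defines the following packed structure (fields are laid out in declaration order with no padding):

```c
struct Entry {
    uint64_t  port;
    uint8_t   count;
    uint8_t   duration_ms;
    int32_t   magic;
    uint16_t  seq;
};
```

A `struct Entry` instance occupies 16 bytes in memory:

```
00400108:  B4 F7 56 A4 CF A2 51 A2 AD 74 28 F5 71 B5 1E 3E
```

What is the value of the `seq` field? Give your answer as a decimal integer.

15902

`seq` follows `port` (8 B), `count` (1 B), `duration_ms` (1 B), `magic` (4 B), so it starts at offset 8 + 1 + 1 + 4 = 14 and occupies 2 bytes.
Bytes at offsets 14..15: 1E 3E.
Little-endian: lowest address holds the least-significant byte.
Reassemble most-significant byte first: 3E 1E → 0x3E1E.
0x3E1E = 15902.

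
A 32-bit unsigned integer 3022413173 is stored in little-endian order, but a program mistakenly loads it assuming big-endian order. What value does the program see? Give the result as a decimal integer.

3022413173 in 32-bit hexadecimal is 0xB4265D75.
Stored little-endian, the bytes at ascending addresses are 75 5D 26 B4.
Read back as big-endian, the last byte is least significant, giving 0x755D26B4.
0x755D26B4 = 1969039028.

1969039028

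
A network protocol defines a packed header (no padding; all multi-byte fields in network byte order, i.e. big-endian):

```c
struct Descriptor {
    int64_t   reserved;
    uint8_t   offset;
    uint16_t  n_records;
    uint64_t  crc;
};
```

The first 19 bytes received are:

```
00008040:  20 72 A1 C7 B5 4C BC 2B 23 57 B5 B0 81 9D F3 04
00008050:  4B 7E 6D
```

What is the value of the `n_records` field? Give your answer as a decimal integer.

22453

`n_records` follows `reserved` (8 B), `offset` (1 B), so it starts at offset 8 + 1 = 9 and occupies 2 bytes.
Bytes at offsets 9..10: 57 B5.
In big-endian order the high byte comes first in memory.
The bytes are already most-significant first: 0x57B5.
0x57B5 = 22453.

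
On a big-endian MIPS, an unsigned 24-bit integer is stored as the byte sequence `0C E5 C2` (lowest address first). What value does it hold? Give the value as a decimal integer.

845250

In big-endian order the high byte comes first in memory.
The bytes are already most-significant first: 0x0CE5C2.
0x0CE5C2 = 845250.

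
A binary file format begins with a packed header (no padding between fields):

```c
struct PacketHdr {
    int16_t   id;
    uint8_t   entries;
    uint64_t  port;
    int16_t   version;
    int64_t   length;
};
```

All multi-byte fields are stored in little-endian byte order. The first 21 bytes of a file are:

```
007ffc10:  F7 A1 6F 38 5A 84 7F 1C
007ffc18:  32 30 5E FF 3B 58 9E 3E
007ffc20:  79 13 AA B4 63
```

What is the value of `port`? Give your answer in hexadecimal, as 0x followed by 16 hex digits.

`port` follows `id` (2 B), `entries` (1 B), so it starts at offset 2 + 1 = 3 and occupies 8 bytes.
Bytes at offsets 3..10: 38 5A 84 7F 1C 32 30 5E.
Little-endian: lowest address holds the least-significant byte.
Reassemble most-significant byte first: 5E 30 32 1C 7F 84 5A 38 → 0x5E30321C7F845A38.

0x5E30321C7F845A38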